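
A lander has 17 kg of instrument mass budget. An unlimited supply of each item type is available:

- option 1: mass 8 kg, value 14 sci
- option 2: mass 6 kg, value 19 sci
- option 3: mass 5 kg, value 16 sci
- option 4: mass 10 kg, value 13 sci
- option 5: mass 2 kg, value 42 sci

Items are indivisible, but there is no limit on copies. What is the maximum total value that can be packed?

Best value-per-unit is option 5 at 42/2, and filling with it alone uses mass 8×2=16. No mix of the others beats 8×42 = 336.

336 sci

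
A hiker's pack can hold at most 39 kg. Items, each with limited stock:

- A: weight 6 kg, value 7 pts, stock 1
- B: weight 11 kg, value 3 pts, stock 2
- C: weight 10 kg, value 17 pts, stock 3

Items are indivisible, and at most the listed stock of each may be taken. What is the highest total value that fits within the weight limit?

58 pts

Best selections within weight 39 and stock limits:
- 1×A + 3×C: weight 36, value 58
- 3×C: weight 30, value 51
Best: 58 pts.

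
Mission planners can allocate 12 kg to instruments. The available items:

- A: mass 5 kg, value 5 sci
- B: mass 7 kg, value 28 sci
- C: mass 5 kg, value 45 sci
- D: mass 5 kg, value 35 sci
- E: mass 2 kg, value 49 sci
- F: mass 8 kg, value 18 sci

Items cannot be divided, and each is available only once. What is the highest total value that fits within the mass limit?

This is a 0/1 knapsack; check combinations near the capacity.
- C+D+E: mass 5+5+2=12, value 45+35+49=129
- A+C+E: mass 5+5+2=12, value 5+45+49=99
- C+E: mass 5+2=7, value 45+49=94
- A+D+E: mass 5+5+2=12, value 5+35+49=89
- D+E: mass 5+2=7, value 35+49=84
Best: 129 sci.

129 sci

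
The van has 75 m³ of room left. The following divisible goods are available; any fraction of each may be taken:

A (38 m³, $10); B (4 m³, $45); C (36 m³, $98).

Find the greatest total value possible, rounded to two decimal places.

Take in order of value per unit:
- B (45/4 per unit): all 4 → value 45, running total 45.00
- C (98/36 per unit): all 36 → value 98, running total 143.00
- A (10/38 per unit): 35 of 38 → value 35×10/38 = 9.2105, running total 152.21
Total 152.21.

152.21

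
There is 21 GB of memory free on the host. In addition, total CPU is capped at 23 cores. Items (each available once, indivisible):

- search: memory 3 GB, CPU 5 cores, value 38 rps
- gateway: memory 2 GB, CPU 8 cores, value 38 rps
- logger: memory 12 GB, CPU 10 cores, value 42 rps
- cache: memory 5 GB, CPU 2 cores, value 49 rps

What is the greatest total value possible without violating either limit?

Feasible sets respecting both limits:
- search+logger+cache: memory 20, CPU 17, value 129
- gateway+logger+cache: memory 19, CPU 20, value 129
- search+gateway+cache: memory 10, CPU 15, value 125
- search+gateway+logger: memory 17, CPU 23, value 118
Best: 129 rps.

129 rps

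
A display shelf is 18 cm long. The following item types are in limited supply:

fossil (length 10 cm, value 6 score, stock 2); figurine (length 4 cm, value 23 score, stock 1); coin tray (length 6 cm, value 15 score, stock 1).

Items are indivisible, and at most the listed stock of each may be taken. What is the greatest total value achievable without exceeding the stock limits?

38 score

Best selections within length 18 and stock limits:
- 1×figurine + 1×coin tray: length 10, value 38
- 1×fossil + 1×figurine: length 14, value 29
- 1×figurine: length 4, value 23
- 1×fossil + 1×coin tray: length 16, value 21
Best: 38 score.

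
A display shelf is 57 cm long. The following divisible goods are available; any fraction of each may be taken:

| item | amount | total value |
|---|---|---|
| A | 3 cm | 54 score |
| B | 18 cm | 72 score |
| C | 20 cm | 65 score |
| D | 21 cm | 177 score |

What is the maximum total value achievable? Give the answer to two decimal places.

351.75

Take in order of value per unit:
- A (54/3 per unit): all 3 → value 54, running total 54.00
- D (177/21 per unit): all 21 → value 177, running total 231.00
- B (72/18 per unit): all 18 → value 72, running total 303.00
- C (65/20 per unit): 15 of 20 → value 15×65/20 = 48.7500, running total 351.75
Total 351.75.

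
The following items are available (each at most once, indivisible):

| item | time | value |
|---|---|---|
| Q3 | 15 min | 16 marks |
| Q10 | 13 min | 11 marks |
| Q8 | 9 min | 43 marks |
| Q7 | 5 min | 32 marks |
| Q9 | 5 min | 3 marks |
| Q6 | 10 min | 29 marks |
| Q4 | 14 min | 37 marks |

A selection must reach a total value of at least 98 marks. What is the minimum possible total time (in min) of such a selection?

24

Subsets with value ≥ 98, sorted by total time:
- Q8+Q7+Q6: time 24, value 104
- Q8+Q7+Q4: time 28, value 112
Minimum time: 24 min.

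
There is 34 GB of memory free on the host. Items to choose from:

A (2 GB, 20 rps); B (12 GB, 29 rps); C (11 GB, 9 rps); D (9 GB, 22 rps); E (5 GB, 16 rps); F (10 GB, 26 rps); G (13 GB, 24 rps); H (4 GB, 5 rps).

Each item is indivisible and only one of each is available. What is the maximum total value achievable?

Check high-value combinations within 34 GB:
- A+B+D+F: memory 2+12+9+10=33, value 20+29+22+26=97
- A+B+E+F+H: memory 2+12+5+10+4=33, value 20+29+16+26+5=96
- A+B+D+E+H: memory 2+12+9+5+4=32, value 20+29+22+16+5=92
- A+D+F+G: memory 2+9+10+13=34, value 20+22+26+24=92
Best: 97 rps.

97 rps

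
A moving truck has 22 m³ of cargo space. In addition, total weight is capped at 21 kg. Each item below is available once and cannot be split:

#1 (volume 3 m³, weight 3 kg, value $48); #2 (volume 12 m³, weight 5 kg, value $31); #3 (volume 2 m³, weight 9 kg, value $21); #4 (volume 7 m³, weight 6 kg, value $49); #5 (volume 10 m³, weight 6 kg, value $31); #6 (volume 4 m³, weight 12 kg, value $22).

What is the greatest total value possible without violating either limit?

Feasible sets respecting both limits:
- #1+#2+#4: volume 22, weight 14, value 128
- #1+#4+#5: volume 20, weight 15, value 128
- #1+#4+#6: volume 14, weight 21, value 119
Best: $128.

$128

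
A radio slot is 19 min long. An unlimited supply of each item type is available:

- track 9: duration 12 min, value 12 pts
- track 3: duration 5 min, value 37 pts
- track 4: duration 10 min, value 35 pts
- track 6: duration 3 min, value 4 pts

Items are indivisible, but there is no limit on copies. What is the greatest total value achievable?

Best value-per-unit is track 3 at 37/5; filling with it alone gives 3×37 = 111.
Optimal mix: 3×track 3 + 1×track 6 → duration 18, value 115.

115 pts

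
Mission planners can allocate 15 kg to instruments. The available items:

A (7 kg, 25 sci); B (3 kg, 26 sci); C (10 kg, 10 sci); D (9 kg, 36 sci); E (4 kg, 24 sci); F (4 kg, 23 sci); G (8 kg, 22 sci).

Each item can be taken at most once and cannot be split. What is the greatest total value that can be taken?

75 sci

Check high-value combinations within 15 kg:
- A+B+E: mass 7+3+4=14, value 25+26+24=75
- A+B+F: mass 7+3+4=14, value 25+26+23=74
- B+E+F: mass 3+4+4=11, value 26+24+23=73
Best: 75 sci.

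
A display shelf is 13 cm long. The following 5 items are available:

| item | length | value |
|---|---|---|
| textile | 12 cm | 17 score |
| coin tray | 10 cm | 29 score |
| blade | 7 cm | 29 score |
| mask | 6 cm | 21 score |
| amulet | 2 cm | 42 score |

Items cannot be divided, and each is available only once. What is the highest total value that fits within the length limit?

Check high-value combinations within 13 cm:
- blade+amulet: length 7+2=9, value 29+42=71
- coin tray+amulet: length 10+2=12, value 29+42=71
- mask+amulet: length 6+2=8, value 21+42=63
Best: 71 score.

71 score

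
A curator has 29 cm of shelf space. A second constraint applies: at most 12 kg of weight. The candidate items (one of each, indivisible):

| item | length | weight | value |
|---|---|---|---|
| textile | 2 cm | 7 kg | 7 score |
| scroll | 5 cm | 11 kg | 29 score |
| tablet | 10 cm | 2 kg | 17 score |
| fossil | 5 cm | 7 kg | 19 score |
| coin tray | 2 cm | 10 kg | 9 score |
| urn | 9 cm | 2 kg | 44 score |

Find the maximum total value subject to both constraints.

80 score

Feasible sets respecting both limits:
- tablet+fossil+urn: length 24, weight 11, value 80
- textile+tablet+urn: length 21, weight 11, value 68
- fossil+urn: length 14, weight 9, value 63
Best: 80 score.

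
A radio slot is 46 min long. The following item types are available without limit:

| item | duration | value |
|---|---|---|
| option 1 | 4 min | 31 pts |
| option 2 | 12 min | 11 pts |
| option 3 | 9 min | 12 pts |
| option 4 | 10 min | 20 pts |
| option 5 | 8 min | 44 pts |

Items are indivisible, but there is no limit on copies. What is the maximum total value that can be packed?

341 pts

Best value-per-unit is option 1 at 31/4, and filling with it alone uses duration 11×4=44. No mix of the others beats 11×31 = 341.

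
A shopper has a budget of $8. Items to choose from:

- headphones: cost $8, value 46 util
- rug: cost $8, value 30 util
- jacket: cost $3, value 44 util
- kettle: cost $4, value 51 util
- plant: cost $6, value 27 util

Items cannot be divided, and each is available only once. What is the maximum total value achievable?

This is a 0/1 knapsack; check combinations near the capacity.
- jacket+kettle: cost 3+4=7, value 44+51=95
- kettle: cost 4, value 51
- headphones: cost 8, value 46
- jacket: cost 3, value 44
Best: 95 util.

95 util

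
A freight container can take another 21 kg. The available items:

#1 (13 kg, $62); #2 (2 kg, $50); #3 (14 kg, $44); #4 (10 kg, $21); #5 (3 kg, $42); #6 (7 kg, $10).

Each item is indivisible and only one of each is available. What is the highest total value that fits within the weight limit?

$154

Check high-value combinations within 21 kg:
- #1+#2+#5: weight 13+2+3=18, value 62+50+42=154
- #2+#3+#5: weight 2+14+3=19, value 50+44+42=136
- #2+#4+#5: weight 2+10+3=15, value 50+21+42=113
- #1+#2: weight 13+2=15, value 62+50=112
Best: $154.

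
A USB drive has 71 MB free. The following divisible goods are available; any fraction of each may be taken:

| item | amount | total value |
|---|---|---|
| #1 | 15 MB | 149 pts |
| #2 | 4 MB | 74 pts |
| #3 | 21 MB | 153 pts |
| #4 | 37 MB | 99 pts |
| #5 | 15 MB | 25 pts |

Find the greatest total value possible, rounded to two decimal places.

458.95

Take in order of value per unit:
- #2 (74/4 per unit): all 4 → value 74, running total 74.00
- #1 (149/15 per unit): all 15 → value 149, running total 223.00
- #3 (153/21 per unit): all 21 → value 153, running total 376.00
- #4 (99/37 per unit): 31 of 37 → value 31×99/37 = 82.9459, running total 458.95
Total 458.95.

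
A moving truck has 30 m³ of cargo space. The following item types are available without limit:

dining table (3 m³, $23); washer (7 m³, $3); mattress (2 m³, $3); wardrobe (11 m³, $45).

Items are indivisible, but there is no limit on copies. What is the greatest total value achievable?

Best value-per-unit is dining table at 23/3, and filling with it alone uses volume 10×3=30. No mix of the others beats 10×23 = 230.

$230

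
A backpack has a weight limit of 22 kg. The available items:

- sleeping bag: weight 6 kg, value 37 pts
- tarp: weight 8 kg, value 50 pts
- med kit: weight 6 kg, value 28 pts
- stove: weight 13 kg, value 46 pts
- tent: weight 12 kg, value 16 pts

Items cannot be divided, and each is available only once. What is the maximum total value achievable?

Check high-value combinations within 22 kg:
- sleeping bag+tarp+med kit: weight 6+8+6=20, value 37+50+28=115
- tarp+stove: weight 8+13=21, value 50+46=96
- sleeping bag+tarp: weight 6+8=14, value 37+50=87
Best: 115 pts.

115 pts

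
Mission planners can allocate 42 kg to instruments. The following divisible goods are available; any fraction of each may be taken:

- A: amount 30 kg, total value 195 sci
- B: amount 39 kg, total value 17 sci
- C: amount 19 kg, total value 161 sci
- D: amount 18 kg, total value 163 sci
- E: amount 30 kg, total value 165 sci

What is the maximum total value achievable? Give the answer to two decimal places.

Take in order of value per unit:
- D (163/18 per unit): all 18 → value 163, running total 163.00
- C (161/19 per unit): all 19 → value 161, running total 324.00
- A (195/30 per unit): 5 of 30 → value 5×195/30 = 32.5000, running total 356.50
Total 356.50.

356.50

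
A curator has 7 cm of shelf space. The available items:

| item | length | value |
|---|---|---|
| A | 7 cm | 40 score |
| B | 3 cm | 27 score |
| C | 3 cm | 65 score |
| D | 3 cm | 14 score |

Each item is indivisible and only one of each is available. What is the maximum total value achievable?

92 score

Check high-value combinations within 7 cm:
- B+C: length 3+3=6, value 27+65=92
- C+D: length 3+3=6, value 65+14=79
- C: length 3, value 65
Best: 92 score.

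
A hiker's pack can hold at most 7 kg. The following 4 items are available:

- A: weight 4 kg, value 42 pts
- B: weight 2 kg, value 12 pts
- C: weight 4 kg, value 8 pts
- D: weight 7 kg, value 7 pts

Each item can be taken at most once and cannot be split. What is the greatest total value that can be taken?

Check high-value combinations within 7 kg:
- A+B: weight 4+2=6, value 42+12=54
- A: weight 4, value 42
- B+C: weight 2+4=6, value 12+8=20
- B: weight 2, value 12
Best: 54 pts.

54 pts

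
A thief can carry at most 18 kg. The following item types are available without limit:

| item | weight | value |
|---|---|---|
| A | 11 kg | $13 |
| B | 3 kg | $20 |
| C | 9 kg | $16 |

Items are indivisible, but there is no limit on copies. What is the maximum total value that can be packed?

$120

Best value-per-unit is B at 20/3, and filling with it alone uses weight 6×3=18. No mix of the others beats 6×20 = 120.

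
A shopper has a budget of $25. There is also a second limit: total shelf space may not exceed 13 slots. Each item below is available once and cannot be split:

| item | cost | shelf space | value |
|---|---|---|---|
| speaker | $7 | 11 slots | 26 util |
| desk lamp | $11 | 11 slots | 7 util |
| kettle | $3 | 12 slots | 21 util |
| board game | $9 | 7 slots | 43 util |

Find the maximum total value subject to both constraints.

43 util

Feasible sets respecting both limits:
- board game: cost 9, shelf space 7, value 43
- speaker: cost 7, shelf space 11, value 26
- kettle: cost 3, shelf space 12, value 21
- desk lamp: cost 11, shelf space 11, value 7
Best: 43 util.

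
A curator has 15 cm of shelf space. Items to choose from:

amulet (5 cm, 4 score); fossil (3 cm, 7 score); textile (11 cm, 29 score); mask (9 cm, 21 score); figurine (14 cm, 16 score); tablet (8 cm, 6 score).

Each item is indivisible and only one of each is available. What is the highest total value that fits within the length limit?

36 score

Check high-value combinations within 15 cm:
- fossil+textile: length 3+11=14, value 7+29=36
- textile: length 11, value 29
- fossil+mask: length 3+9=12, value 7+21=28
- amulet+mask: length 5+9=14, value 4+21=25
Best: 36 score.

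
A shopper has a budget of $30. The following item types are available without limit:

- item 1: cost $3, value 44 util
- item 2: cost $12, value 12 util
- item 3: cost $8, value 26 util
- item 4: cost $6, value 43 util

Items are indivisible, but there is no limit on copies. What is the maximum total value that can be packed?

440 util

Best value-per-unit is item 1 at 44/3, and filling with it alone uses cost 10×3=30. No mix of the others beats 10×44 = 440.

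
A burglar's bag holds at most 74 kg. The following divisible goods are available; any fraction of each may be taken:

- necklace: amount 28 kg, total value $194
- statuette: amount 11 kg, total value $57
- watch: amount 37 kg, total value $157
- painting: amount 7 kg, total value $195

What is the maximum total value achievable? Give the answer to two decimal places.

564.81

Take in order of value per unit:
- painting (195/7 per unit): all 7 → value 195, running total 195.00
- necklace (194/28 per unit): all 28 → value 194, running total 389.00
- statuette (57/11 per unit): all 11 → value 57, running total 446.00
- watch (157/37 per unit): 28 of 37 → value 28×157/37 = 118.8108, running total 564.81
Total 564.81.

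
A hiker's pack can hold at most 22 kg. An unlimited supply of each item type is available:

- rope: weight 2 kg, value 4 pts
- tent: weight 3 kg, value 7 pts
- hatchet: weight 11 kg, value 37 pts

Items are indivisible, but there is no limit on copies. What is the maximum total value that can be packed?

74 pts

Best value-per-unit is hatchet at 37/11, and filling with it alone uses weight 2×11=22. No mix of the others beats 2×37 = 74.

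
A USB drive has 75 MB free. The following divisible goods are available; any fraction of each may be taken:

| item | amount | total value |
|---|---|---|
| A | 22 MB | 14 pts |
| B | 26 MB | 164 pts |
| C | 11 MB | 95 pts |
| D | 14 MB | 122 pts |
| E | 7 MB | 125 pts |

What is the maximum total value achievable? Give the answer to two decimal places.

516.82

Take in order of value per unit:
- E (125/7 per unit): all 7 → value 125, running total 125.00
- D (122/14 per unit): all 14 → value 122, running total 247.00
- C (95/11 per unit): all 11 → value 95, running total 342.00
- B (164/26 per unit): all 26 → value 164, running total 506.00
- A (14/22 per unit): 17 of 22 → value 17×14/22 = 10.8182, running total 516.82
Total 516.82.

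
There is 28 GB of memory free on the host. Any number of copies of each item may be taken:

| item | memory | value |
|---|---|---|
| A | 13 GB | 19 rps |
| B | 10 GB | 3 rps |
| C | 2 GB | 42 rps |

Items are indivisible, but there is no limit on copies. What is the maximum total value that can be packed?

588 rps

Best value-per-unit is C at 42/2, and filling with it alone uses memory 14×2=28. No mix of the others beats 14×42 = 588.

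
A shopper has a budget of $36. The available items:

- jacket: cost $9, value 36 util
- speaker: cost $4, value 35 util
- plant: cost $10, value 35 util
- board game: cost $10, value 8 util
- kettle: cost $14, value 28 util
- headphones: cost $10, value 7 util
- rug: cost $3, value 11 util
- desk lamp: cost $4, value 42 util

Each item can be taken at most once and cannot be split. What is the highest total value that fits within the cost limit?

159 util

Check high-value combinations within $36:
- jacket+speaker+plant+rug+desk lamp: cost 9+4+10+3+4=30, value 36+35+35+11+42=159
- jacket+speaker+kettle+rug+desk lamp: cost 9+4+14+3+4=34, value 36+35+28+11+42=152
- speaker+plant+kettle+rug+desk lamp: cost 4+10+14+3+4=35, value 35+35+28+11+42=151
- jacket+speaker+plant+desk lamp: cost 9+4+10+4=27, value 36+35+35+42=148
Best: 159 util.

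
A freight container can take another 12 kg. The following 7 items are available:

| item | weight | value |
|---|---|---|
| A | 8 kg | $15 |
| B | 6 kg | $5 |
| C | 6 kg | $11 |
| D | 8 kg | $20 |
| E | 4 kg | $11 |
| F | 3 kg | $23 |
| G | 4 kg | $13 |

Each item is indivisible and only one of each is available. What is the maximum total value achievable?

Check high-value combinations within 12 kg:
- E+F+G: weight 4+3+4=11, value 11+23+13=47
- D+F: weight 8+3=11, value 20+23=43
- A+F: weight 8+3=11, value 15+23=38
- F+G: weight 3+4=7, value 23+13=36
- E+F: weight 4+3=7, value 11+23=34
Best: $47.

$47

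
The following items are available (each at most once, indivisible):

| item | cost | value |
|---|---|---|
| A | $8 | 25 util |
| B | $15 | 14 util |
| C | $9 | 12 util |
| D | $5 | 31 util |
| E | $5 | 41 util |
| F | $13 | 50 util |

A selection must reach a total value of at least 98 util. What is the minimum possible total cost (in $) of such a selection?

23

Subsets with value ≥ 98, sorted by total cost:
- D+E+F: cost 23, value 122
- A+E+F: cost 26, value 116
Minimum cost: 23 $.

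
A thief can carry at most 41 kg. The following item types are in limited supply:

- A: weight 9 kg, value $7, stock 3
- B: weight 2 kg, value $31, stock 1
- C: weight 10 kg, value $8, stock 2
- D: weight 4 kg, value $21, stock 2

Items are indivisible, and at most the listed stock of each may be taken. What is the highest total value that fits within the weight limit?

Top feasible selections:
- 1×A + 1×B + 2×C + 2×D: weight 39, value 96
- 2×A + 1×B + 1×C + 2×D: weight 38, value 95
- 3×A + 1×B + 2×D: weight 37, value 94
Best: $96.

$96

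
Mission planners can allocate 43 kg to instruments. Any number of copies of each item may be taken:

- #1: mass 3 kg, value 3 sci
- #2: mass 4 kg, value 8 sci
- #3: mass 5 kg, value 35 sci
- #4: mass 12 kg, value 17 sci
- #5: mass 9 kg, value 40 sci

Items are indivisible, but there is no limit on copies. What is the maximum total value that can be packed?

Best value-per-unit is #3 at 35/5; filling with it alone gives 8×35 = 280.
Optimal mix: 1×#1 + 8×#3 → mass 43, value 283.

283 sci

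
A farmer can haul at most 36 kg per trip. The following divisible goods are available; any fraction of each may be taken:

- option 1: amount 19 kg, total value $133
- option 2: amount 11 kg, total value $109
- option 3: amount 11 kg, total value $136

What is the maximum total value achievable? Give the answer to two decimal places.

343.00

Take in order of value per unit:
- option 3 (136/11 per unit): all 11 → value 136, running total 136.00
- option 2 (109/11 per unit): all 11 → value 109, running total 245.00
- option 1 (133/19 per unit): 14 of 19 → value 14×133/19 = 98.0000, running total 343.00
Total 343.00.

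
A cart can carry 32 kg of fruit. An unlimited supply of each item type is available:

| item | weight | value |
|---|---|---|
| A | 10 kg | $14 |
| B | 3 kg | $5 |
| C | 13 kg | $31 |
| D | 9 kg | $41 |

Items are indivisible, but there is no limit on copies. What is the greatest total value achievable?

$128

Best value-per-unit is D at 41/9; filling with it alone gives 3×41 = 123.
Optimal mix: 1×B + 3×D → weight 30, value 128.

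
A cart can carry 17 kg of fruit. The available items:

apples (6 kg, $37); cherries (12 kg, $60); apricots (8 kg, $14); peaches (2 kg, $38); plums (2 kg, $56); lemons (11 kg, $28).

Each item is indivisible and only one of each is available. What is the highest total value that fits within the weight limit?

This is a 0/1 knapsack; check combinations near the capacity.
- cherries+peaches+plums: weight 12+2+2=16, value 60+38+56=154
- apples+peaches+plums: weight 6+2+2=10, value 37+38+56=131
- peaches+plums+lemons: weight 2+2+11=15, value 38+56+28=122
- cherries+plums: weight 12+2=14, value 60+56=116
- apricots+peaches+plums: weight 8+2+2=12, value 14+38+56=108
Best: $154.

$154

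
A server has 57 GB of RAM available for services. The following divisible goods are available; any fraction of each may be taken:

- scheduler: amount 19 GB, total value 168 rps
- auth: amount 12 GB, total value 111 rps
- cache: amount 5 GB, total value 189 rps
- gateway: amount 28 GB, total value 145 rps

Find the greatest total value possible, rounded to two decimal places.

Take in order of value per unit:
- cache (189/5 per unit): all 5 → value 189, running total 189.00
- auth (111/12 per unit): all 12 → value 111, running total 300.00
- scheduler (168/19 per unit): all 19 → value 168, running total 468.00
- gateway (145/28 per unit): 21 of 28 → value 21×145/28 = 108.7500, running total 576.75
Total 576.75.

576.75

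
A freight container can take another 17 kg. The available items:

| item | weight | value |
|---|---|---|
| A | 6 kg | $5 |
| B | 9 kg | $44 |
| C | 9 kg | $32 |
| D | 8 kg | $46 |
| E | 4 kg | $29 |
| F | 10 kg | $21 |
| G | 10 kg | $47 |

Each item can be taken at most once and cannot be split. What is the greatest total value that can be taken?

$90

This is a 0/1 knapsack; check combinations near the capacity.
- B+D: weight 9+8=17, value 44+46=90
- C+D: weight 9+8=17, value 32+46=78
- E+G: weight 4+10=14, value 29+47=76
Best: $90.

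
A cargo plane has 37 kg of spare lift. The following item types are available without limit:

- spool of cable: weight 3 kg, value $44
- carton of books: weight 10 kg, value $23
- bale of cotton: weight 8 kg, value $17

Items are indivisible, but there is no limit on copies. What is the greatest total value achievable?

$528

Best value-per-unit is spool of cable at 44/3, and filling with it alone uses weight 12×3=36. No mix of the others beats 12×44 = 528.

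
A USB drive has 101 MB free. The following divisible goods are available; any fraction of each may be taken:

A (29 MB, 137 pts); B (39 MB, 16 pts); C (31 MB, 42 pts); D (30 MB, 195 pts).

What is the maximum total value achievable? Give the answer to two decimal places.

Take in order of value per unit:
- D (195/30 per unit): all 30 → value 195, running total 195.00
- A (137/29 per unit): all 29 → value 137, running total 332.00
- C (42/31 per unit): all 31 → value 42, running total 374.00
- B (16/39 per unit): 11 of 39 → value 11×16/39 = 4.5128, running total 378.51
Total 378.51.

378.51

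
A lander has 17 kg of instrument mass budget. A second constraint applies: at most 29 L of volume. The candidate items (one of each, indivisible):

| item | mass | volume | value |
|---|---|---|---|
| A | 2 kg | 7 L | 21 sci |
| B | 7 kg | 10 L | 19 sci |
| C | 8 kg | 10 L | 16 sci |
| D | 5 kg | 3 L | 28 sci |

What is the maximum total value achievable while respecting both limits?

Feasible sets respecting both limits:
- A+B+D: mass 14, volume 20, value 68
- A+C+D: mass 15, volume 20, value 65
- A+B+C: mass 17, volume 27, value 56
Best: 68 sci.

68 sci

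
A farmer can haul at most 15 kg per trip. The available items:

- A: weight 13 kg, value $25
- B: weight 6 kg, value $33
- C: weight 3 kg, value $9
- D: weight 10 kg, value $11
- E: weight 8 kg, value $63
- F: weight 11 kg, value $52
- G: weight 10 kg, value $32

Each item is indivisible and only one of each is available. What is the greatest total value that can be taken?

Check high-value combinations within 15 kg:
- B+E: weight 6+8=14, value 33+63=96
- C+E: weight 3+8=11, value 9+63=72
- E: weight 8, value 63
- C+F: weight 3+11=14, value 9+52=61
Best: $96.

$96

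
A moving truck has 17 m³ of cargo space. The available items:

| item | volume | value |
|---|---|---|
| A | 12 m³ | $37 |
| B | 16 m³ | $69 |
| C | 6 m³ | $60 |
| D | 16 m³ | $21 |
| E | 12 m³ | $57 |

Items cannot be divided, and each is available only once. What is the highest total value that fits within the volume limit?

$69

This is a 0/1 knapsack; check combinations near the capacity.
- B: volume 16, value 69
- C: volume 6, value 60
- E: volume 12, value 57
- A: volume 12, value 37
Best: $69.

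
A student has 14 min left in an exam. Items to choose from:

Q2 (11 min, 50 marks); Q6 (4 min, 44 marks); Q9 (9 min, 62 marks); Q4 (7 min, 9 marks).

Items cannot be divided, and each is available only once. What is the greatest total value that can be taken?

106 marks

Check high-value combinations within 14 min:
- Q6+Q9: time 4+9=13, value 44+62=106
- Q9: time 9, value 62
- Q6+Q4: time 4+7=11, value 44+9=53
- Q2: time 11, value 50
Best: 106 marks.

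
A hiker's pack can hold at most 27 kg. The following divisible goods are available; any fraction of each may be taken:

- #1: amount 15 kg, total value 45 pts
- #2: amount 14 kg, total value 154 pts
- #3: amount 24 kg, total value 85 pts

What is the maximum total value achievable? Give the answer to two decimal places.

Take in order of value per unit:
- #2 (154/14 per unit): all 14 → value 154, running total 154.00
- #3 (85/24 per unit): 13 of 24 → value 13×85/24 = 46.0417, running total 200.04
Total 200.04.

200.04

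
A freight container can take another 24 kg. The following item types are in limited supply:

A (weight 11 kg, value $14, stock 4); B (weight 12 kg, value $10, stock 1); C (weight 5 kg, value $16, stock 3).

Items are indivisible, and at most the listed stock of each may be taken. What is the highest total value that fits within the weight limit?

$48

Top feasible selections:
- 3×C: weight 15, value 48
- 1×A + 2×C: weight 21, value 46
- 1×B + 2×C: weight 22, value 42
- 2×C: weight 10, value 32
Best: $48.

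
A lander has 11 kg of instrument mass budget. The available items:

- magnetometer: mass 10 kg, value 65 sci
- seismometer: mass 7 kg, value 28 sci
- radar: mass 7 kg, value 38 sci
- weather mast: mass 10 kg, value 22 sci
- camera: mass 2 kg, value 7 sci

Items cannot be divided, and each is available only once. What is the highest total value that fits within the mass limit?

65 sci

Check high-value combinations within 11 kg:
- magnetometer: mass 10, value 65
- radar+camera: mass 7+2=9, value 38+7=45
- radar: mass 7, value 38
- seismometer+camera: mass 7+2=9, value 28+7=35
- seismometer: mass 7, value 28
Best: 65 sci.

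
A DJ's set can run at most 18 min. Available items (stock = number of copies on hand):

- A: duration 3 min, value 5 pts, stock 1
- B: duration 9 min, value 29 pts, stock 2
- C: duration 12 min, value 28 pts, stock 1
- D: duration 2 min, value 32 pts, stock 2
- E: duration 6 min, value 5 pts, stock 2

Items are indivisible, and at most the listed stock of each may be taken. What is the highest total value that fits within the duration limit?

Best selections within duration 18 and stock limits:
- 1×A + 1×B + 2×D: duration 16, value 98
- 1×B + 2×D: duration 13, value 93
- 1×C + 2×D: duration 16, value 92
Best: 98 pts.

98 pts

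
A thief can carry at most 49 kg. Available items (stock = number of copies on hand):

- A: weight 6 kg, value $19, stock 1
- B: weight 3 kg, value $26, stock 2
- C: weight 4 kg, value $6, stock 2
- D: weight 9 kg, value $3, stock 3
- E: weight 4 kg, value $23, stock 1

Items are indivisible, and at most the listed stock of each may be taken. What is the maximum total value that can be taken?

Top feasible selections:
- 1×A + 2×B + 2×C + 2×D + 1×E: weight 42, value 112
- 1×A + 2×B + 2×C + 1×D + 1×E: weight 33, value 109
- 1×A + 2×B + 1×C + 3×D + 1×E: weight 47, value 109
- 1×A + 2×B + 2×C + 1×E: weight 24, value 106
Best: $112.

$112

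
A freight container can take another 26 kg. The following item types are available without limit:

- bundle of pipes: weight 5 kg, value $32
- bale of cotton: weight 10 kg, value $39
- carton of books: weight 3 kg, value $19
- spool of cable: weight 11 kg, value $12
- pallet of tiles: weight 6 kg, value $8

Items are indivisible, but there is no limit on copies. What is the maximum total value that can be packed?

Best value-per-unit is bundle of pipes at 32/5; filling with it alone gives 5×32 = 160.
Optimal mix: 4×bundle of pipes + 2×carton of books → weight 26, value 166.

$166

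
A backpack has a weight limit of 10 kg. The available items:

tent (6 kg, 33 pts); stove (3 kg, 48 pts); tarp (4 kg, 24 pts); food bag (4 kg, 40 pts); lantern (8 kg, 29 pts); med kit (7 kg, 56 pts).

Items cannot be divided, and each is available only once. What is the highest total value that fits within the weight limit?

Check high-value combinations within 10 kg:
- stove+med kit: weight 3+7=10, value 48+56=104
- stove+food bag: weight 3+4=7, value 48+40=88
- tent+stove: weight 6+3=9, value 33+48=81
- tent+food bag: weight 6+4=10, value 33+40=73
Best: 104 pts.

104 pts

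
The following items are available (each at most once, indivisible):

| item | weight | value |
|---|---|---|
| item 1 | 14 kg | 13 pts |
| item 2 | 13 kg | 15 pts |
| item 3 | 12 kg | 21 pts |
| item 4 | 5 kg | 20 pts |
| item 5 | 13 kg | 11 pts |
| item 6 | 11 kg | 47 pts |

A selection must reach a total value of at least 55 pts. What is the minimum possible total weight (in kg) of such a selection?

16

Subsets with value ≥ 55, sorted by total weight:
- item 4+item 6: weight 16, value 67
- item 3+item 6: weight 23, value 68
Minimum weight: 16 kg.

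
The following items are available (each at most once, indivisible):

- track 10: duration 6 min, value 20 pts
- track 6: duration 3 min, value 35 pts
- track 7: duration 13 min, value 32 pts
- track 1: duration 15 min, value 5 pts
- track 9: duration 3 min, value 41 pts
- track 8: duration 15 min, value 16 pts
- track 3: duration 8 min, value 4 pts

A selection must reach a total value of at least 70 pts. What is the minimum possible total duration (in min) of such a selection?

Subsets with value ≥ 70, sorted by total duration:
- track 6+track 9: duration 6, value 76
- track 10+track 6+track 9: duration 12, value 96
- track 6+track 9+track 3: duration 14, value 80
Minimum duration: 6 min.

6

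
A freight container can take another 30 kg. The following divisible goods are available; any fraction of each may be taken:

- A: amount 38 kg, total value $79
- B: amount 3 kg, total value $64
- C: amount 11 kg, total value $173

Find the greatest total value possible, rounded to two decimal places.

Take in order of value per unit:
- B (64/3 per unit): all 3 → value 64, running total 64.00
- C (173/11 per unit): all 11 → value 173, running total 237.00
- A (79/38 per unit): 16 of 38 → value 16×79/38 = 33.2632, running total 270.26
Total 270.26.

270.26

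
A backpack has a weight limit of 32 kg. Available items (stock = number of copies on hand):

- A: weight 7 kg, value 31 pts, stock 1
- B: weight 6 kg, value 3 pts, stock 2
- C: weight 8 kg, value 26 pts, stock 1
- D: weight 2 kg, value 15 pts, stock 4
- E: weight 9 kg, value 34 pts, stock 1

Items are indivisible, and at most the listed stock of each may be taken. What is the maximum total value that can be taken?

151 pts

Top feasible selections:
- 1×A + 1×C + 4×D + 1×E: weight 32, value 151
- 1×A + 1×C + 3×D + 1×E: weight 30, value 136
Best: 151 pts.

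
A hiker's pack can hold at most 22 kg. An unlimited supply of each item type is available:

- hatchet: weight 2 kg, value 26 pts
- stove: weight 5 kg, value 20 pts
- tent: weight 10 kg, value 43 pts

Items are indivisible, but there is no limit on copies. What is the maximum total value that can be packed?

Best value-per-unit is hatchet at 26/2, and filling with it alone uses weight 11×2=22. No mix of the others beats 11×26 = 286.

286 pts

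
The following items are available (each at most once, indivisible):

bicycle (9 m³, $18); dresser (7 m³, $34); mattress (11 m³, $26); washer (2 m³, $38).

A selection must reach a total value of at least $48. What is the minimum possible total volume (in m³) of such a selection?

Subsets with value ≥ 48, sorted by total volume:
- dresser+washer: volume 9, value 72
- bicycle+washer: volume 11, value 56
- mattress+washer: volume 13, value 64
Minimum volume: 9 m³.

9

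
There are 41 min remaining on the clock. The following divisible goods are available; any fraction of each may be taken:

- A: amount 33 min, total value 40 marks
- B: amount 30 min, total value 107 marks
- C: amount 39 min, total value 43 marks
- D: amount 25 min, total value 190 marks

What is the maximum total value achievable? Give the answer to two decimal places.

247.07

Take in order of value per unit:
- D (190/25 per unit): all 25 → value 190, running total 190.00
- B (107/30 per unit): 16 of 30 → value 16×107/30 = 57.0667, running total 247.07
Total 247.07.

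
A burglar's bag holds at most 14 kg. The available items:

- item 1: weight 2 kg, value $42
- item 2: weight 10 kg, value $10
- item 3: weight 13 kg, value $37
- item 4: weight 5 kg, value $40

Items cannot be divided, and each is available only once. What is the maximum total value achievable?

$82

Check high-value combinations within 14 kg:
- item 1+item 4: weight 2+5=7, value 42+40=82
- item 1+item 2: weight 2+10=12, value 42+10=52
- item 1: weight 2, value 42
- item 4: weight 5, value 40
- item 3: weight 13, value 37
Best: $82.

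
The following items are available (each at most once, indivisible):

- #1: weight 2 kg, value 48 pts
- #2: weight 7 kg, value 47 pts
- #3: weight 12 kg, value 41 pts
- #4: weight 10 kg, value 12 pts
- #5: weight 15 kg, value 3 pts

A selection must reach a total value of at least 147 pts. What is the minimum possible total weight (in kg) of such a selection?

Subsets with value ≥ 147, sorted by total weight:
- #1+#2+#3+#4: weight 31, value 148
- #1+#2+#3+#4+#5: weight 46, value 151
Minimum weight: 31 kg.

31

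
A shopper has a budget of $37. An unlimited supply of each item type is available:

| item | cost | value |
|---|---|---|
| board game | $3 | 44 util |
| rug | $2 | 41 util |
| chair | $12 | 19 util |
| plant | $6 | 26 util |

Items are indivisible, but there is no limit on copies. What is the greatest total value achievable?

741 util

Best value-per-unit is rug at 41/2; filling with it alone gives 18×41 = 738.
Optimal mix: 1×board game + 17×rug → cost 37, value 741.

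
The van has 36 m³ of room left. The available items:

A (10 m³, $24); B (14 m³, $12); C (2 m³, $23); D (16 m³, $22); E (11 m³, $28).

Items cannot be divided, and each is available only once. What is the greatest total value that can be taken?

$75

Check high-value combinations within 36 m³:
- A+C+E: volume 10+2+11=23, value 24+23+28=75
- C+D+E: volume 2+16+11=29, value 23+22+28=73
- A+C+D: volume 10+2+16=28, value 24+23+22=69
Best: $75.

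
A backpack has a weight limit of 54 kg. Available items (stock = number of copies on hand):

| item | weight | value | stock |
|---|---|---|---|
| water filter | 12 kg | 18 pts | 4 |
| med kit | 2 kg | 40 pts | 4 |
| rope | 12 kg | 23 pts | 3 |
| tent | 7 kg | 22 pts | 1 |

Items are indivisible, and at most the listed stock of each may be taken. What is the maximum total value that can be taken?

Best selections within weight 54 and stock limits:
- 4×med kit + 3×rope + 1×tent: weight 51, value 251
- 1×water filter + 4×med kit + 2×rope + 1×tent: weight 51, value 246
- 2×water filter + 4×med kit + 1×rope + 1×tent: weight 51, value 241
- 3×water filter + 4×med kit + 1×tent: weight 51, value 236
Best: 251 pts.

251 pts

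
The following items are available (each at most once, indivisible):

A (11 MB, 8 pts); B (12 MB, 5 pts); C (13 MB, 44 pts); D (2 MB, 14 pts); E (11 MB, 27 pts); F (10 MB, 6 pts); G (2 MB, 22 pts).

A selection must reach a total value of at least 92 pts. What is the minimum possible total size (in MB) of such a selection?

Subsets with value ≥ 92, sorted by total size:
- C+E+G: size 26, value 93
- C+D+E+G: size 28, value 107
Minimum size: 26 MB.

26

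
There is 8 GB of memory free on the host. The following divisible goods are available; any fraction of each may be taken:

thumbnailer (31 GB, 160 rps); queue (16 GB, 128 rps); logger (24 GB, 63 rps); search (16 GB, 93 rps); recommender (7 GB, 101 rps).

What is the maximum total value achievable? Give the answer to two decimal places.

109.00

Take in order of value per unit:
- recommender (101/7 per unit): all 7 → value 101, running total 101.00
- queue (128/16 per unit): 1 of 16 → value 1×128/16 = 8.0000, running total 109.00
Total 109.00.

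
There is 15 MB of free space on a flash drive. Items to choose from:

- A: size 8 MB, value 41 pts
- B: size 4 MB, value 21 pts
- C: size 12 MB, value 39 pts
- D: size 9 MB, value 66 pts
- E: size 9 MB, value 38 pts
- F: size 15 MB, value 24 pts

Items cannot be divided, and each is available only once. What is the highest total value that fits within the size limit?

Check high-value combinations within 15 MB:
- B+D: size 4+9=13, value 21+66=87
- D: size 9, value 66
- A+B: size 8+4=12, value 41+21=62
- B+E: size 4+9=13, value 21+38=59
Best: 87 pts.

87 pts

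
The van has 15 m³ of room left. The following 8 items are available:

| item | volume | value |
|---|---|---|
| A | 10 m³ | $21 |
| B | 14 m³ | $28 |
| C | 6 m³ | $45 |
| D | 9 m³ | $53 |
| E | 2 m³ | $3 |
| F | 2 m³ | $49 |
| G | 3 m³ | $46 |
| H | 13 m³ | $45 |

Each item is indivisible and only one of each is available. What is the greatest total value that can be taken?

$148

Check high-value combinations within 15 m³:
- D+F+G: volume 9+2+3=14, value 53+49+46=148
- C+E+F+G: volume 6+2+2+3=13, value 45+3+49+46=143
- C+F+G: volume 6+2+3=11, value 45+49+46=140
Best: $148.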